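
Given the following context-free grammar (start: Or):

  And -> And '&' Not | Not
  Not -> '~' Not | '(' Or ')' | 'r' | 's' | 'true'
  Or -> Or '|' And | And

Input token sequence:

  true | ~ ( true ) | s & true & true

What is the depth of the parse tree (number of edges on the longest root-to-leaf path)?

[Or [Or [Or [And [Not true]]] | [And [Not ~ [Not ( [Or [And [Not true]]] )]]]] | [And [And [And [Not s]] & [Not true]] & [Not true]]]

8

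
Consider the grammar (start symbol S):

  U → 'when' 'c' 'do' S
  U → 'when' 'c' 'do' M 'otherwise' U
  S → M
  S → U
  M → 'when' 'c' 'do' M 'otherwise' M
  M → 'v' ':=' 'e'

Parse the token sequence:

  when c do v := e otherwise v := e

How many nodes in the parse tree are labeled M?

3

[S [M when c do [M v := e] otherwise [M v := e]]]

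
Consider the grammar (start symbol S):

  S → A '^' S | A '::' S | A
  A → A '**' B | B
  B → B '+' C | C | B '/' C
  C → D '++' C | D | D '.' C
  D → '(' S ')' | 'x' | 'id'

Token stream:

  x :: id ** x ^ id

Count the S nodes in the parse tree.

3

[S [A [B [C [D x]]]] :: [S [A [A [B [C [D id]]]] ** [B [C [D x]]]] ^ [S [A [B [C [D id]]]]]]]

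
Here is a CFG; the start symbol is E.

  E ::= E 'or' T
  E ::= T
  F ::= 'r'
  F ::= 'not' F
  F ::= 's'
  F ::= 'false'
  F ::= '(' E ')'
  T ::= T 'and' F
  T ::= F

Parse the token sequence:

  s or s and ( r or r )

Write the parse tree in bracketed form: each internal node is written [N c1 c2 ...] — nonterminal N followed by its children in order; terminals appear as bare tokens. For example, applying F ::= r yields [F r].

[E [E [T [F s]]] or [T [T [F s]] and [F ( [E [E [T [F r]]] or [T [F r]]] )]]]

E
E or T
T or T
F or T
s or T
s or T and F
s or F and F
s or s and F
s or s and ( E )
s or s and ( E or T )
s or s and ( T or T )
s or s and ( F or T )
s or s and ( r or T )
s or s and ( r or F )
s or s and ( r or r )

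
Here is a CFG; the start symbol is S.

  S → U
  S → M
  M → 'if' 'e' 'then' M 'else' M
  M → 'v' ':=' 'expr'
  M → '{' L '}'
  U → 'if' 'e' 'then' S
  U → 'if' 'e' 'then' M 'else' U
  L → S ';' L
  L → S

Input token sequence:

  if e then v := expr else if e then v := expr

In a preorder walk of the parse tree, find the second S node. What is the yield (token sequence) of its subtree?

v := expr

[S [U if e then [M v := expr] else [U if e then [S [M v := expr]]]]]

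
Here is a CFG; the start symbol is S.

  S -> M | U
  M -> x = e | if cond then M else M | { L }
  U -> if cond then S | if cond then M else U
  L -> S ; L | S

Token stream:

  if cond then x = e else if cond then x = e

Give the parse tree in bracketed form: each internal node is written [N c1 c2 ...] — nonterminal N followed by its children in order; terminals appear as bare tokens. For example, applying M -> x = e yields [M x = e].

S
U
if cond then M else U
if cond then x = e else U
if cond then x = e else if cond then S
if cond then x = e else if cond then M
if cond then x = e else if cond then x = e

[S [U if cond then [M x = e] else [U if cond then [S [M x = e]]]]]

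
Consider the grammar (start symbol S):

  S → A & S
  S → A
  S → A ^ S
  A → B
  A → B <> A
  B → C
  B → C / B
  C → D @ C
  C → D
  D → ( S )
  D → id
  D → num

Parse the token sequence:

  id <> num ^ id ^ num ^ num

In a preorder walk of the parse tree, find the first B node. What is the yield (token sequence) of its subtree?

id

[S [A [B [C [D id]]] <> [A [B [C [D num]]]]] ^ [S [A [B [C [D id]]]] ^ [S [A [B [C [D num]]]] ^ [S [A [B [C [D num]]]]]]]]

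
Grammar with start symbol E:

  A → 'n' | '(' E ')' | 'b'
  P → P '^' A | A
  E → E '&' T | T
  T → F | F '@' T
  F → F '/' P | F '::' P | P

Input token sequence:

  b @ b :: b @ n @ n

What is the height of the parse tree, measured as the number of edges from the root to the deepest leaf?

8

[E [T [F [P [A b]]] @ [T [F [F [P [A b]]] :: [P [A b]]] @ [T [F [P [A n]]] @ [T [F [P [A n]]]]]]]]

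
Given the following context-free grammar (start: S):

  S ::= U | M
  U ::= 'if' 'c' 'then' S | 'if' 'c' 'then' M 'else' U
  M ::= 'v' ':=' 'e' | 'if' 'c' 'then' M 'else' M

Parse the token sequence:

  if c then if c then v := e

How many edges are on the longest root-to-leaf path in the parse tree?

[S [U if c then [S [U if c then [S [M v := e]]]]]]

6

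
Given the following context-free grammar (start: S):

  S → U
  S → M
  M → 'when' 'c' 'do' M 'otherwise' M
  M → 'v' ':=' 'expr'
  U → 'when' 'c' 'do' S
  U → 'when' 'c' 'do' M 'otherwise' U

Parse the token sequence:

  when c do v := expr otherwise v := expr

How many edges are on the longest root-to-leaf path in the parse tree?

[S [M when c do [M v := expr] otherwise [M v := expr]]]

3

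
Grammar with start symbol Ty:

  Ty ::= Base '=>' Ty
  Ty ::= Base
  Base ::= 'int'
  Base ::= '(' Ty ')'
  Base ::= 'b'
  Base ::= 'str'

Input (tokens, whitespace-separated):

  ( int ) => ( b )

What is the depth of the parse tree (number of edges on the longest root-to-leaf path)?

5

[Ty [Base ( [Ty [Base int]] )] => [Ty [Base ( [Ty [Base b]] )]]]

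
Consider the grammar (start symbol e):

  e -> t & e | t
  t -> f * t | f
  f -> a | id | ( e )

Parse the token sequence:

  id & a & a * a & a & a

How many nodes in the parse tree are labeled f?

[e [t [f id]] & [e [t [f a]] & [e [t [f a] * [t [f a]]] & [e [t [f a]] & [e [t [f a]]]]]]]

6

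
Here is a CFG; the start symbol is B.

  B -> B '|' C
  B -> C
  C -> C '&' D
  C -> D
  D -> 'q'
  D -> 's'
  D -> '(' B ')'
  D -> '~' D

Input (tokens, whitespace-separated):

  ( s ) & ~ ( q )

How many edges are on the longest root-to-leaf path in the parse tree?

7

[B [C [C [D ( [B [C [D s]]] )]] & [D ~ [D ( [B [C [D q]]] )]]]]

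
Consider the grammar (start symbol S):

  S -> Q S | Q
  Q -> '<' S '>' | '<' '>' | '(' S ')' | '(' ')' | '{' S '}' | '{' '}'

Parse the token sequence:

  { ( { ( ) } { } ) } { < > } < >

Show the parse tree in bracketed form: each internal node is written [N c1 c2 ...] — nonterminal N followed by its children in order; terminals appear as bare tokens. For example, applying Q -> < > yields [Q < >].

[S [Q { [S [Q ( [S [Q { [S [Q ( )]] }] [S [Q { }]]] )]] }] [S [Q { [S [Q < >]] }] [S [Q < >]]]]

S
Q S
{ S } S
{ Q } S
{ ( S ) } S
{ ( Q S ) } S
{ ( { S } S ) } S
{ ( { Q } S ) } S
{ ( { ( ) } S ) } S
{ ( { ( ) } Q ) } S
{ ( { ( ) } { } ) } S
{ ( { ( ) } { } ) } Q S
{ ( { ( ) } { } ) } { S } S
{ ( { ( ) } { } ) } { Q } S
{ ( { ( ) } { } ) } { < > } S
{ ( { ( ) } { } ) } { < > } Q
{ ( { ( ) } { } ) } { < > } < >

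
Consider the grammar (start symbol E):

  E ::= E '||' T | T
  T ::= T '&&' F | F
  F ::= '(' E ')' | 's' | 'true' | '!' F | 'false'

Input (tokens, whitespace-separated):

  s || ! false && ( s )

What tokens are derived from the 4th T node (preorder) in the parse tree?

s

[E [E [T [F s]]] || [T [T [F ! [F false]]] && [F ( [E [T [F s]]] )]]]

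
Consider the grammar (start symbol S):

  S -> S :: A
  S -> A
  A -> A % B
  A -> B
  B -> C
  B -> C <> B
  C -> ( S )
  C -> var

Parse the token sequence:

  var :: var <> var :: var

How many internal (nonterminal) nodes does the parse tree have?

[S [S [S [A [B [C var]]]] :: [A [B [C var] <> [B [C var]]]]] :: [A [B [C var]]]]

14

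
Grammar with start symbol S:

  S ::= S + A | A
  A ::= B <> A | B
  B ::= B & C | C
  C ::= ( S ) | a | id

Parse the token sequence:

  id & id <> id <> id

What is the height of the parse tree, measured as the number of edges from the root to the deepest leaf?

6

[S [A [B [B [C id]] & [C id]] <> [A [B [C id]] <> [A [B [C id]]]]]]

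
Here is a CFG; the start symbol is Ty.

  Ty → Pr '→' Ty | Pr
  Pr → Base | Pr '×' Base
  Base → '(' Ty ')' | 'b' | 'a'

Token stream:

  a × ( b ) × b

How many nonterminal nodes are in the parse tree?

10

[Ty [Pr [Pr [Pr [Base a]] × [Base ( [Ty [Pr [Base b]]] )]] × [Base b]]]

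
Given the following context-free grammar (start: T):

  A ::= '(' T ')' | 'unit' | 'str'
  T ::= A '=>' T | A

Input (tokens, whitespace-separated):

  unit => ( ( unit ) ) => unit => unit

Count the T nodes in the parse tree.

[T [A unit] => [T [A ( [T [A ( [T [A unit]] )]] )] => [T [A unit] => [T [A unit]]]]]

6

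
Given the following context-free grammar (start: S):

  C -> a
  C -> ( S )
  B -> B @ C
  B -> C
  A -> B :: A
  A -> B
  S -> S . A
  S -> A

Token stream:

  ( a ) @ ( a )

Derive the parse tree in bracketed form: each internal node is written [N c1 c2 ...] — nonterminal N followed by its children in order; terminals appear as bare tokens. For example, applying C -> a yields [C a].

[S [A [B [B [C ( [S [A [B [C a]]]] )]] @ [C ( [S [A [B [C a]]]] )]]]]

S
A
B
B @ C
C @ C
( S ) @ C
( A ) @ C
( B ) @ C
( C ) @ C
( a ) @ C
( a ) @ ( S )
( a ) @ ( A )
( a ) @ ( B )
( a ) @ ( C )
( a ) @ ( a )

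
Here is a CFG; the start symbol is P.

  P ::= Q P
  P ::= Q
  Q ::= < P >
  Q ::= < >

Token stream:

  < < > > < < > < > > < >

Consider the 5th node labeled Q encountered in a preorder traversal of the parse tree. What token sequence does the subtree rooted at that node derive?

< >

[P [Q < [P [Q < >]] >] [P [Q < [P [Q < >] [P [Q < >]]] >] [P [Q < >]]]]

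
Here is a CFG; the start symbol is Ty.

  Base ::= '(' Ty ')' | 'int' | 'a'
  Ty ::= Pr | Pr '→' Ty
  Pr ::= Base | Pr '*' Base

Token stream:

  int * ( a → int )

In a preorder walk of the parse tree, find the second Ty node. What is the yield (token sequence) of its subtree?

a → int

[Ty [Pr [Pr [Base int]] * [Base ( [Ty [Pr [Base a]] → [Ty [Pr [Base int]]]] )]]]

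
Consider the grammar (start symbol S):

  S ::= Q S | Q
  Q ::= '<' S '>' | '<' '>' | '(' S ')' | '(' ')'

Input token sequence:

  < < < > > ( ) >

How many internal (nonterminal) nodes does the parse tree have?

8

[S [Q < [S [Q < [S [Q < >]] >] [S [Q ( )]]] >]]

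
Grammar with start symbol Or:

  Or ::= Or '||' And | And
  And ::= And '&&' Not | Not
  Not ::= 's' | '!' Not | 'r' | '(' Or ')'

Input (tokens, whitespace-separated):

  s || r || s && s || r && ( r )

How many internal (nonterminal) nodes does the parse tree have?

[Or [Or [Or [Or [And [Not s]]] || [And [Not r]]] || [And [And [Not s]] && [Not s]]] || [And [And [Not r]] && [Not ( [Or [And [Not r]]] )]]]

19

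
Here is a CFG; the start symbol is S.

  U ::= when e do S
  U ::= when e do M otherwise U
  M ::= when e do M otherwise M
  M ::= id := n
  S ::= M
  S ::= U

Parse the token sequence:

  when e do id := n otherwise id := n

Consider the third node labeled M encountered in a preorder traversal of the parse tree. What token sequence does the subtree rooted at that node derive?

id := n

[S [M when e do [M id := n] otherwise [M id := n]]]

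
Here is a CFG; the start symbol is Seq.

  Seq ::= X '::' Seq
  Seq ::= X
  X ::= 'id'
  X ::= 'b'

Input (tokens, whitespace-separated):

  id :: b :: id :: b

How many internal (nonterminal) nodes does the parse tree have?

[Seq [X id] :: [Seq [X b] :: [Seq [X id] :: [Seq [X b]]]]]

8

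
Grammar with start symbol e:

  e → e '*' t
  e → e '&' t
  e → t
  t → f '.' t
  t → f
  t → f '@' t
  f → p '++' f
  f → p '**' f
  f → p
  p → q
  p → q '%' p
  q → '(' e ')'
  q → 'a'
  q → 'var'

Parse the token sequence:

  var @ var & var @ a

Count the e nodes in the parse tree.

2

[e [e [t [f [p [q var]]] @ [t [f [p [q var]]]]]] & [t [f [p [q var]]] @ [t [f [p [q a]]]]]]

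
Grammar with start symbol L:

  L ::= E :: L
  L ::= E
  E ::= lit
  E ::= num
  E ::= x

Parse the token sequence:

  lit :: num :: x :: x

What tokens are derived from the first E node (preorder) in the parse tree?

[L [E lit] :: [L [E num] :: [L [E x] :: [L [E x]]]]]

lit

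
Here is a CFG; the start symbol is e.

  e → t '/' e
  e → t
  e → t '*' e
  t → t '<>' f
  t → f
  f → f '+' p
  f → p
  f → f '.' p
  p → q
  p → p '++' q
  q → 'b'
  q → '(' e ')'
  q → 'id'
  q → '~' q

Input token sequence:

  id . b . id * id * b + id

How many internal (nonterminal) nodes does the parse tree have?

24

[e [t [f [f [f [p [q id]]] . [p [q b]]] . [p [q id]]]] * [e [t [f [p [q id]]]] * [e [t [f [f [p [q b]]] + [p [q id]]]]]]]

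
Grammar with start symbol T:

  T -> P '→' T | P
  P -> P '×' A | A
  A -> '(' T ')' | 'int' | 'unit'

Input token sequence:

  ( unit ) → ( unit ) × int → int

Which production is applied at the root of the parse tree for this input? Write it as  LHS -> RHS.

T -> P '→' T

[T [P [A ( [T [P [A unit]]] )]] → [T [P [P [A ( [T [P [A unit]]] )]] × [A int]] → [T [P [A int]]]]]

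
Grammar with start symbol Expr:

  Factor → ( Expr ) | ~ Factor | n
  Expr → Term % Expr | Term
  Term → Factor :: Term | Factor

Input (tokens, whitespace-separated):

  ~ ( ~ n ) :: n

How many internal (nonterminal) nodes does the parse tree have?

10

[Expr [Term [Factor ~ [Factor ( [Expr [Term [Factor ~ [Factor n]]]] )]] :: [Term [Factor n]]]]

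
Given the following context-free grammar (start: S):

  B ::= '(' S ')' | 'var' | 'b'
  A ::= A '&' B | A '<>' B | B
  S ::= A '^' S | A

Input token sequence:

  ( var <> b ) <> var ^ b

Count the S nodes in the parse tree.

3

[S [A [A [B ( [S [A [A [B var]] <> [B b]]] )]] <> [B var]] ^ [S [A [B b]]]]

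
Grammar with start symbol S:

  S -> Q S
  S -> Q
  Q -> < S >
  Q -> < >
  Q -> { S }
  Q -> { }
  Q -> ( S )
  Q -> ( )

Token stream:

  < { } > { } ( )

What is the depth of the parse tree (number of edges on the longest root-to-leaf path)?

4

[S [Q < [S [Q { }]] >] [S [Q { }] [S [Q ( )]]]]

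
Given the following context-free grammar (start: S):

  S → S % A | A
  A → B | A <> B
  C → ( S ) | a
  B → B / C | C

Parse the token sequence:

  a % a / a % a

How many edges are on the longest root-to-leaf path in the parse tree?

6

[S [S [S [A [B [C a]]]] % [A [B [B [C a]] / [C a]]]] % [A [B [C a]]]]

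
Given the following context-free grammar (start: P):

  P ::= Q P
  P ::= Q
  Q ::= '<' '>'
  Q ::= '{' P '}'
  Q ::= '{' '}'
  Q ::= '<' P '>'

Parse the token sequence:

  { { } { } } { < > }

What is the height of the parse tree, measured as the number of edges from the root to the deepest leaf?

5

[P [Q { [P [Q { }] [P [Q { }]]] }] [P [Q { [P [Q < >]] }]]]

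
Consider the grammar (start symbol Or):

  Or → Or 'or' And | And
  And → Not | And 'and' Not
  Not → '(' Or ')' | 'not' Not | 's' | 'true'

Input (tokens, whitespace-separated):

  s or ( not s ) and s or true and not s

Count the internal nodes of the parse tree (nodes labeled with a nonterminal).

18

[Or [Or [Or [And [Not s]]] or [And [And [Not ( [Or [And [Not not [Not s]]]] )]] and [Not s]]] or [And [And [Not true]] and [Not not [Not s]]]]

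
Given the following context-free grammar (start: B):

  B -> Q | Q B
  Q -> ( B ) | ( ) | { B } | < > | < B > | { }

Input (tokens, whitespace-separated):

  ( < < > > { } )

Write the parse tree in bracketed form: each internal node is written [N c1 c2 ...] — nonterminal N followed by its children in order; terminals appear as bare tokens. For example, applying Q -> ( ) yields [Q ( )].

[B [Q ( [B [Q < [B [Q < >]] >] [B [Q { }]]] )]]

B
Q
( B )
( Q B )
( < B > B )
( < Q > B )
( < < > > B )
( < < > > Q )
( < < > > { } )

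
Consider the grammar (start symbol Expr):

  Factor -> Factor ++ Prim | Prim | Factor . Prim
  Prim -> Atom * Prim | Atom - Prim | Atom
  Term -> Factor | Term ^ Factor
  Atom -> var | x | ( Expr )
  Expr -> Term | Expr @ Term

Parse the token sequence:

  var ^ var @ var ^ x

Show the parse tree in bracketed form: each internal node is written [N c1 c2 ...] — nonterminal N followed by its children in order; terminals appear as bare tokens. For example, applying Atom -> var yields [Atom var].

[Expr [Expr [Term [Term [Factor [Prim [Atom var]]]] ^ [Factor [Prim [Atom var]]]]] @ [Term [Term [Factor [Prim [Atom var]]]] ^ [Factor [Prim [Atom x]]]]]

Expr
Expr @ Term
Term @ Term
Term ^ Factor @ Term
Factor ^ Factor @ Term
Prim ^ Factor @ Term
Atom ^ Factor @ Term
var ^ Factor @ Term
var ^ Prim @ Term
var ^ Atom @ Term
var ^ var @ Term
var ^ var @ Term ^ Factor
var ^ var @ Factor ^ Factor
var ^ var @ Prim ^ Factor
var ^ var @ Atom ^ Factor
var ^ var @ var ^ Factor
var ^ var @ var ^ Prim
var ^ var @ var ^ Atom
var ^ var @ var ^ x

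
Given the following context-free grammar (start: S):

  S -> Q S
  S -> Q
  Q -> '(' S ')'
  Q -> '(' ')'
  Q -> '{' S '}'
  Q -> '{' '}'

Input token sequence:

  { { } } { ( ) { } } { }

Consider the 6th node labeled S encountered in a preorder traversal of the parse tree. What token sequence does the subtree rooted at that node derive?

{ }

[S [Q { [S [Q { }]] }] [S [Q { [S [Q ( )] [S [Q { }]]] }] [S [Q { }]]]]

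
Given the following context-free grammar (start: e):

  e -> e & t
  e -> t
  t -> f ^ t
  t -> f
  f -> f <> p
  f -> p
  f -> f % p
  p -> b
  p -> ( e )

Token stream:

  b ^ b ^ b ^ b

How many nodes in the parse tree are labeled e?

[e [t [f [p b]] ^ [t [f [p b]] ^ [t [f [p b]] ^ [t [f [p b]]]]]]]

1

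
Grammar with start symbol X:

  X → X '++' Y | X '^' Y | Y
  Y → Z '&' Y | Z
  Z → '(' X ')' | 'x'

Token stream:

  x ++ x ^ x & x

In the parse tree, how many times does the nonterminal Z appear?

[X [X [X [Y [Z x]]] ++ [Y [Z x]]] ^ [Y [Z x] & [Y [Z x]]]]

4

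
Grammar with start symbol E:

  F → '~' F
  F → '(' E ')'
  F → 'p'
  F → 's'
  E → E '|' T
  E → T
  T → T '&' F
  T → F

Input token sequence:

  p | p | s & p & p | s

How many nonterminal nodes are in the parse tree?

[E [E [E [E [T [F p]]] | [T [F p]]] | [T [T [T [F s]] & [F p]] & [F p]]] | [T [F s]]]

16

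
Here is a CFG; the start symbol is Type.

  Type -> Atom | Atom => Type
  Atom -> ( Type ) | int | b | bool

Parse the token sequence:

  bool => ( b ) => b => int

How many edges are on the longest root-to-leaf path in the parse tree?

[Type [Atom bool] => [Type [Atom ( [Type [Atom b]] )] => [Type [Atom b] => [Type [Atom int]]]]]

5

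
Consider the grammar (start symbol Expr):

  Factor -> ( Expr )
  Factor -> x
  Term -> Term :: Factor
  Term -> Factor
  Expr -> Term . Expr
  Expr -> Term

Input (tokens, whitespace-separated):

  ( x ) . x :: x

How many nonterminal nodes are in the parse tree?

11

[Expr [Term [Factor ( [Expr [Term [Factor x]]] )]] . [Expr [Term [Term [Factor x]] :: [Factor x]]]]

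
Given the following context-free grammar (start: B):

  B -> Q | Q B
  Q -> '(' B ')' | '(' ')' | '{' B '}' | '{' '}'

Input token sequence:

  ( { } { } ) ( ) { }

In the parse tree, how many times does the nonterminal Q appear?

5

[B [Q ( [B [Q { }] [B [Q { }]]] )] [B [Q ( )] [B [Q { }]]]]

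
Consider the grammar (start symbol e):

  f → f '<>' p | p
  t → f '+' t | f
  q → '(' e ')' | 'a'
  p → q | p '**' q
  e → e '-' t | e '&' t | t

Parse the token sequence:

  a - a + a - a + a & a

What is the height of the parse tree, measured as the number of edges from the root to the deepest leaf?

8

[e [e [e [e [t [f [p [q a]]]]] - [t [f [p [q a]]] + [t [f [p [q a]]]]]] - [t [f [p [q a]]] + [t [f [p [q a]]]]]] & [t [f [p [q a]]]]]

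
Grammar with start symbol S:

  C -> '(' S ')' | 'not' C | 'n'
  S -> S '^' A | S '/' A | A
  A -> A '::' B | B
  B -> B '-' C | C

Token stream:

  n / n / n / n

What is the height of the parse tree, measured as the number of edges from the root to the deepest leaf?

[S [S [S [S [A [B [C n]]]] / [A [B [C n]]]] / [A [B [C n]]]] / [A [B [C n]]]]

7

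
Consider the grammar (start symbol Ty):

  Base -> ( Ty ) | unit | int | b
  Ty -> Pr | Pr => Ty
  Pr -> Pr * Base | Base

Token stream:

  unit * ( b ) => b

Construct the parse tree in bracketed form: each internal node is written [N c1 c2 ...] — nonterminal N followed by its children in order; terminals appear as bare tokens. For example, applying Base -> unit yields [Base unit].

[Ty [Pr [Pr [Base unit]] * [Base ( [Ty [Pr [Base b]]] )]] => [Ty [Pr [Base b]]]]

Ty
Pr => Ty
Pr * Base => Ty
Base * Base => Ty
unit * Base => Ty
unit * ( Ty ) => Ty
unit * ( Pr ) => Ty
unit * ( Base ) => Ty
unit * ( b ) => Ty
unit * ( b ) => Pr
unit * ( b ) => Base
unit * ( b ) => b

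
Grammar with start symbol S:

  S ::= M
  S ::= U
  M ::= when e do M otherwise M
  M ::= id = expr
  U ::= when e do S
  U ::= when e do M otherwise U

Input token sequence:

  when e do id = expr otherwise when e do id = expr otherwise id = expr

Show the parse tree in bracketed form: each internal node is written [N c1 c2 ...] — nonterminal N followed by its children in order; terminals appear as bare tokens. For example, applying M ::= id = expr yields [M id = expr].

S
M
when e do M otherwise M
when e do id = expr otherwise M
when e do id = expr otherwise when e do M otherwise M
when e do id = expr otherwise when e do id = expr otherwise M
when e do id = expr otherwise when e do id = expr otherwise id = expr

[S [M when e do [M id = expr] otherwise [M when e do [M id = expr] otherwise [M id = expr]]]]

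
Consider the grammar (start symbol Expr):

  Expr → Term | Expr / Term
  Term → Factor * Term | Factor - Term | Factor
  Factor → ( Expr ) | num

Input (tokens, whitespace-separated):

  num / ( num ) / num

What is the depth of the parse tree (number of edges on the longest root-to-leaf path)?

7

[Expr [Expr [Expr [Term [Factor num]]] / [Term [Factor ( [Expr [Term [Factor num]]] )]]] / [Term [Factor num]]]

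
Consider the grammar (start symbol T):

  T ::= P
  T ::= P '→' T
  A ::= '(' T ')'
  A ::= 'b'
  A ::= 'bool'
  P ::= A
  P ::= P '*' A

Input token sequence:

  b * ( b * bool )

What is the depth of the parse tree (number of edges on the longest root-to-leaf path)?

7

[T [P [P [A b]] * [A ( [T [P [P [A b]] * [A bool]]] )]]]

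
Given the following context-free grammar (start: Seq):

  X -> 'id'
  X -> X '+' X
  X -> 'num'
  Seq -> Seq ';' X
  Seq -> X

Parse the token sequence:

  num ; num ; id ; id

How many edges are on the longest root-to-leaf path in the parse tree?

5

[Seq [Seq [Seq [Seq [X num]] ; [X num]] ; [X id]] ; [X id]]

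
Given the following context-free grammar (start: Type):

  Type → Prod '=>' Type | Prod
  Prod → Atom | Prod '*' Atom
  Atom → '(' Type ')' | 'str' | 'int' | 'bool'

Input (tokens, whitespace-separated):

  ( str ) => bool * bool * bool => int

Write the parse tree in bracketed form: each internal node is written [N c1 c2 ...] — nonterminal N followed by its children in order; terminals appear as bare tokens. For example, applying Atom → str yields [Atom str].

[Type [Prod [Atom ( [Type [Prod [Atom str]]] )]] => [Type [Prod [Prod [Prod [Atom bool]] * [Atom bool]] * [Atom bool]] => [Type [Prod [Atom int]]]]]

Type
Prod => Type
Atom => Type
( Type ) => Type
( Prod ) => Type
( Atom ) => Type
( str ) => Type
( str ) => Prod => Type
( str ) => Prod * Atom => Type
( str ) => Prod * Atom * Atom => Type
( str ) => Atom * Atom * Atom => Type
( str ) => bool * Atom * Atom => Type
( str ) => bool * bool * Atom => Type
( str ) => bool * bool * bool => Type
( str ) => bool * bool * bool => Prod
( str ) => bool * bool * bool => Atom
( str ) => bool * bool * bool => int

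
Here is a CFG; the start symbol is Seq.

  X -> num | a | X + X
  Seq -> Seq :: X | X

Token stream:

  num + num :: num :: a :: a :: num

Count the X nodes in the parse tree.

7

[Seq [Seq [Seq [Seq [Seq [X [X num] + [X num]]] :: [X num]] :: [X a]] :: [X a]] :: [X num]]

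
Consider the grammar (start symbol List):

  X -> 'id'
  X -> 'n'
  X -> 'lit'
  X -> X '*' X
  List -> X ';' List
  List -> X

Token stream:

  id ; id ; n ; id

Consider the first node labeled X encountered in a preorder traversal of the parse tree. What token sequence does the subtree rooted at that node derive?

[List [X id] ; [List [X id] ; [List [X n] ; [List [X id]]]]]

id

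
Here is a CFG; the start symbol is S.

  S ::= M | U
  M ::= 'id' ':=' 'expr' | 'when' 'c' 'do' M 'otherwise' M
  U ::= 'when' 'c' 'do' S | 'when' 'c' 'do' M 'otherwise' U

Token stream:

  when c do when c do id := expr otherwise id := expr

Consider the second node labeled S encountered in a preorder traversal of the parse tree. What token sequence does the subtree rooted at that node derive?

[S [U when c do [S [M when c do [M id := expr] otherwise [M id := expr]]]]]

when c do id := expr otherwise id := expr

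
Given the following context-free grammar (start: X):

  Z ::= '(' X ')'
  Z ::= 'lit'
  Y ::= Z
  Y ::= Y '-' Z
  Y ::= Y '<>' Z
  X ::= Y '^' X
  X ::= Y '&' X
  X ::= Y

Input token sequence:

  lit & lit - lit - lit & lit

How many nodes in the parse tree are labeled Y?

[X [Y [Z lit]] & [X [Y [Y [Y [Z lit]] - [Z lit]] - [Z lit]] & [X [Y [Z lit]]]]]

5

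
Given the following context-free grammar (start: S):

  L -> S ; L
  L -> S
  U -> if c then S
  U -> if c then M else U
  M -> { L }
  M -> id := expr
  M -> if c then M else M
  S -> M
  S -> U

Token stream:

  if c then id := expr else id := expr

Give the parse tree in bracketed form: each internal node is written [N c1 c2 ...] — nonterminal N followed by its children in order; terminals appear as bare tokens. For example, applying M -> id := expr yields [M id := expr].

S
M
if c then M else M
if c then id := expr else M
if c then id := expr else id := expr

[S [M if c then [M id := expr] else [M id := expr]]]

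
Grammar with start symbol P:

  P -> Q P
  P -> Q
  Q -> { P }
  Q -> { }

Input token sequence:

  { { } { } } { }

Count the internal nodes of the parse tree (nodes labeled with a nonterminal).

[P [Q { [P [Q { }] [P [Q { }]]] }] [P [Q { }]]]

8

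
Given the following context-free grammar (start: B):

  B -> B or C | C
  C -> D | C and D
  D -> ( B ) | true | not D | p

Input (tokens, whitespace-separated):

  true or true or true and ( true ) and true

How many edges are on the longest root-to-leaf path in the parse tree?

7

[B [B [B [C [D true]]] or [C [D true]]] or [C [C [C [D true]] and [D ( [B [C [D true]]] )]] and [D true]]]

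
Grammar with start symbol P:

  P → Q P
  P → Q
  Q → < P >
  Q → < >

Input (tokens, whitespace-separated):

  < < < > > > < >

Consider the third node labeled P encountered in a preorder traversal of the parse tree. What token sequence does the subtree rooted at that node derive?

< >

[P [Q < [P [Q < [P [Q < >]] >]] >] [P [Q < >]]]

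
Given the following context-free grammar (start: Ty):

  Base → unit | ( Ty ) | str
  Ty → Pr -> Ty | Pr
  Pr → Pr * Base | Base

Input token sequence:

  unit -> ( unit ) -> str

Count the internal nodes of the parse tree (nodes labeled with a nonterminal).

12

[Ty [Pr [Base unit]] -> [Ty [Pr [Base ( [Ty [Pr [Base unit]]] )]] -> [Ty [Pr [Base str]]]]]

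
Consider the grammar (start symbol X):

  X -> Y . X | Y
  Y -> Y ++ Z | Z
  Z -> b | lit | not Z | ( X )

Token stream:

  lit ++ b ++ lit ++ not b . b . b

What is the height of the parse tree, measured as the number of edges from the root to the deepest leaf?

[X [Y [Y [Y [Y [Z lit]] ++ [Z b]] ++ [Z lit]] ++ [Z not [Z b]]] . [X [Y [Z b]] . [X [Y [Z b]]]]]

6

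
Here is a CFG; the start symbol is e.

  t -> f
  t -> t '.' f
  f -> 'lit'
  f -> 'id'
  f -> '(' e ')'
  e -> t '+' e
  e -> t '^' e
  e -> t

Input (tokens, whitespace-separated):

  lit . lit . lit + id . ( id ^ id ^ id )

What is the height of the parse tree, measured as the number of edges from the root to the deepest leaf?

9

[e [t [t [t [f lit]] . [f lit]] . [f lit]] + [e [t [t [f id]] . [f ( [e [t [f id]] ^ [e [t [f id]] ^ [e [t [f id]]]]] )]]]]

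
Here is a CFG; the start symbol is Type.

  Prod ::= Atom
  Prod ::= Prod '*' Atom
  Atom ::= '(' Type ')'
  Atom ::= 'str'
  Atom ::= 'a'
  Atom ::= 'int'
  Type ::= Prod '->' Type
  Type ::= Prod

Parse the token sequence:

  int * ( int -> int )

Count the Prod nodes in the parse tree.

4

[Type [Prod [Prod [Atom int]] * [Atom ( [Type [Prod [Atom int]] -> [Type [Prod [Atom int]]]] )]]]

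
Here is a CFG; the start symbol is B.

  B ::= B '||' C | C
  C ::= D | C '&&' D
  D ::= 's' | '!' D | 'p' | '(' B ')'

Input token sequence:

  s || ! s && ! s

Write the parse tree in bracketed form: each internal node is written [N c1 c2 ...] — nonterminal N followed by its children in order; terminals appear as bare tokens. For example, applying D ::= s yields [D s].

B
B || C
C || C
D || C
s || C
s || C && D
s || D && D
s || ! D && D
s || ! s && D
s || ! s && ! D
s || ! s && ! s

[B [B [C [D s]]] || [C [C [D ! [D s]]] && [D ! [D s]]]]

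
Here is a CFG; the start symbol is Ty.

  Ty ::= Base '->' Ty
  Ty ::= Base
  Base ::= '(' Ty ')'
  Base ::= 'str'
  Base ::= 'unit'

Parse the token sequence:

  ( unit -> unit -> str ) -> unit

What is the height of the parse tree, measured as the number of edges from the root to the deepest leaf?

[Ty [Base ( [Ty [Base unit] -> [Ty [Base unit] -> [Ty [Base str]]]] )] -> [Ty [Base unit]]]

6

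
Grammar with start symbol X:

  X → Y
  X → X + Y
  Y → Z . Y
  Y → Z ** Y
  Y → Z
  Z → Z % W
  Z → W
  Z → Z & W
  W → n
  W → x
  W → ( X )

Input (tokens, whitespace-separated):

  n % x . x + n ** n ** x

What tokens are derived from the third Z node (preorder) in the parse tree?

x

[X [X [Y [Z [Z [W n]] % [W x]] . [Y [Z [W x]]]]] + [Y [Z [W n]] ** [Y [Z [W n]] ** [Y [Z [W x]]]]]]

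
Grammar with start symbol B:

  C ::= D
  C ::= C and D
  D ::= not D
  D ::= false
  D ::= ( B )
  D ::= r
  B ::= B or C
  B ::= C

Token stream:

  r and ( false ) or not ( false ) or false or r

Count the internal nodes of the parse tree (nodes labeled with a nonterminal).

[B [B [B [B [C [C [D r]] and [D ( [B [C [D false]]] )]]] or [C [D not [D ( [B [C [D false]]] )]]]] or [C [D false]]] or [C [D r]]]

21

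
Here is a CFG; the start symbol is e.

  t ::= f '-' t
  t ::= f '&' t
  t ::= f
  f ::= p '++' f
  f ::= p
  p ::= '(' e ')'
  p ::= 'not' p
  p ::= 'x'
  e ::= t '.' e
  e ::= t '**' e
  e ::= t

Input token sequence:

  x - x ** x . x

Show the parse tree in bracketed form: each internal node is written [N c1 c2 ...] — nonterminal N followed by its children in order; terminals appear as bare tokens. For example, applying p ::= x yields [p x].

[e [t [f [p x]] - [t [f [p x]]]] ** [e [t [f [p x]]] . [e [t [f [p x]]]]]]

e
t ** e
f - t ** e
p - t ** e
x - t ** e
x - f ** e
x - p ** e
x - x ** e
x - x ** t . e
x - x ** f . e
x - x ** p . e
x - x ** x . e
x - x ** x . t
x - x ** x . f
x - x ** x . p
x - x ** x . x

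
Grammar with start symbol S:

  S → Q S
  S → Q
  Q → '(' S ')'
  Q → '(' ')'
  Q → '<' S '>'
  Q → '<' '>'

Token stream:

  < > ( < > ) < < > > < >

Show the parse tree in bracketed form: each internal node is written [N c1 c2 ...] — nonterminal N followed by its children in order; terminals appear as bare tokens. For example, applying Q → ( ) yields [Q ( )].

[S [Q < >] [S [Q ( [S [Q < >]] )] [S [Q < [S [Q < >]] >] [S [Q < >]]]]]

S
Q S
< > S
< > Q S
< > ( S ) S
< > ( Q ) S
< > ( < > ) S
< > ( < > ) Q S
< > ( < > ) < S > S
< > ( < > ) < Q > S
< > ( < > ) < < > > S
< > ( < > ) < < > > Q
< > ( < > ) < < > > < >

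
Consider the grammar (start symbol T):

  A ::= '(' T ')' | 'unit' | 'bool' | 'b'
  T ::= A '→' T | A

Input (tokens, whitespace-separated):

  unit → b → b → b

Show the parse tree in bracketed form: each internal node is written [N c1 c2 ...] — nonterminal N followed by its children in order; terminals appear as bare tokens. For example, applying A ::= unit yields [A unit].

T
A → T
unit → T
unit → A → T
unit → b → T
unit → b → A → T
unit → b → b → T
unit → b → b → A
unit → b → b → b

[T [A unit] → [T [A b] → [T [A b] → [T [A b]]]]]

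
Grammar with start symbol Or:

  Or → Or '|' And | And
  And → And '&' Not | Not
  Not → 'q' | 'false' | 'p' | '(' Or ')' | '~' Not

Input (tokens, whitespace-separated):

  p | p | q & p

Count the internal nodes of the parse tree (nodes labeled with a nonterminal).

11

[Or [Or [Or [And [Not p]]] | [And [Not p]]] | [And [And [Not q]] & [Not p]]]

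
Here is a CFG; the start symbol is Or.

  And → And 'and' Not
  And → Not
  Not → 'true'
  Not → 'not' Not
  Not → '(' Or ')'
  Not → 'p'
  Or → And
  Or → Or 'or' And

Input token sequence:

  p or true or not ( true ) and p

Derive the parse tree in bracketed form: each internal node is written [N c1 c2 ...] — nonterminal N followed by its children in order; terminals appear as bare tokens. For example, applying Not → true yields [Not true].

Or
Or or And
Or or And or And
And or And or And
Not or And or And
p or And or And
p or Not or And
p or true or And
p or true or And and Not
p or true or Not and Not
p or true or not Not and Not
p or true or not ( Or ) and Not
p or true or not ( And ) and Not
p or true or not ( Not ) and Not
p or true or not ( true ) and Not
p or true or not ( true ) and p

[Or [Or [Or [And [Not p]]] or [And [Not true]]] or [And [And [Not not [Not ( [Or [And [Not true]]] )]]] and [Not p]]]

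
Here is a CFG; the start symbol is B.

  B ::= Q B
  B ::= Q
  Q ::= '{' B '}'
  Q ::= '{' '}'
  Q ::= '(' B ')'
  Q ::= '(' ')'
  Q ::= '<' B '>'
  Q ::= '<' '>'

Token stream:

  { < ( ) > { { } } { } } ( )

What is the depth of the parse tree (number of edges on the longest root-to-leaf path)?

[B [Q { [B [Q < [B [Q ( )]] >] [B [Q { [B [Q { }]] }] [B [Q { }]]]] }] [B [Q ( )]]]

7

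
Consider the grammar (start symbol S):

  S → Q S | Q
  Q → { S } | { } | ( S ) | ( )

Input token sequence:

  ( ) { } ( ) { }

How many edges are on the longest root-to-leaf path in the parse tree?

5

[S [Q ( )] [S [Q { }] [S [Q ( )] [S [Q { }]]]]]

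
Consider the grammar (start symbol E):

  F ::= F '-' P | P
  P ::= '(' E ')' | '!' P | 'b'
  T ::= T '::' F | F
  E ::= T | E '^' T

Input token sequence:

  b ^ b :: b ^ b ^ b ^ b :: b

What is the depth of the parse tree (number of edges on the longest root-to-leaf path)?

8

[E [E [E [E [E [T [F [P b]]]] ^ [T [T [F [P b]]] :: [F [P b]]]] ^ [T [F [P b]]]] ^ [T [F [P b]]]] ^ [T [T [F [P b]]] :: [F [P b]]]]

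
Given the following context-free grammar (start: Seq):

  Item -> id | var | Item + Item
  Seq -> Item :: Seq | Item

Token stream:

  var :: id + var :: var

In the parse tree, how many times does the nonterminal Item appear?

[Seq [Item var] :: [Seq [Item [Item id] + [Item var]] :: [Seq [Item var]]]]

5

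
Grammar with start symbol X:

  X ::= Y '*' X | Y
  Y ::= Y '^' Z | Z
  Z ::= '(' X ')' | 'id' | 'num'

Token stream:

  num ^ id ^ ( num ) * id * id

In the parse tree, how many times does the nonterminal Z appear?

[X [Y [Y [Y [Z num]] ^ [Z id]] ^ [Z ( [X [Y [Z num]]] )]] * [X [Y [Z id]] * [X [Y [Z id]]]]]

6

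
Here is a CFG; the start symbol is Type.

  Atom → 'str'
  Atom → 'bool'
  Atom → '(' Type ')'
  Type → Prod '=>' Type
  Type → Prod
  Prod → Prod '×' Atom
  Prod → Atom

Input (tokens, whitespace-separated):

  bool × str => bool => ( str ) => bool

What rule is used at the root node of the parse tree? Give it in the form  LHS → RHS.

Type → Prod '=>' Type

[Type [Prod [Prod [Atom bool]] × [Atom str]] => [Type [Prod [Atom bool]] => [Type [Prod [Atom ( [Type [Prod [Atom str]]] )]] => [Type [Prod [Atom bool]]]]]]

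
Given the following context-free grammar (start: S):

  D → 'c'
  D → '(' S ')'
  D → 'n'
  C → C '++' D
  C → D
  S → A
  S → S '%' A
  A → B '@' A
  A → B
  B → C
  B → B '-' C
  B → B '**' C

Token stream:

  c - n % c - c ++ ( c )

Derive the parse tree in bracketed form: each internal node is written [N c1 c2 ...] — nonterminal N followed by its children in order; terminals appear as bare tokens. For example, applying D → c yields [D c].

[S [S [A [B [B [C [D c]]] - [C [D n]]]]] % [A [B [B [C [D c]]] - [C [C [D c]] ++ [D ( [S [A [B [C [D c]]]]] )]]]]]

S
S % A
A % A
B % A
B - C % A
C - C % A
D - C % A
c - C % A
c - D % A
c - n % A
c - n % B
c - n % B - C
c - n % C - C
c - n % D - C
c - n % c - C
c - n % c - C ++ D
c - n % c - D ++ D
c - n % c - c ++ D
c - n % c - c ++ ( S )
c - n % c - c ++ ( A )
c - n % c - c ++ ( B )
c - n % c - c ++ ( C )
c - n % c - c ++ ( D )
c - n % c - c ++ ( c )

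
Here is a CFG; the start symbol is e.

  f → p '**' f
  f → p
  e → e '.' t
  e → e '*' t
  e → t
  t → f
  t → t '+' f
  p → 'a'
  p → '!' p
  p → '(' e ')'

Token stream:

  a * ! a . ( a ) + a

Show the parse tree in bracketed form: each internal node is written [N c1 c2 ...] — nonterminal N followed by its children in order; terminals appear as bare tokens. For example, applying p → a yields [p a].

[e [e [e [t [f [p a]]]] * [t [f [p ! [p a]]]]] . [t [t [f [p ( [e [t [f [p a]]]] )]]] + [f [p a]]]]

e
e . t
e * t . t
t * t . t
f * t . t
p * t . t
a * t . t
a * f . t
a * p . t
a * ! p . t
a * ! a . t
a * ! a . t + f
a * ! a . f + f
a * ! a . p + f
a * ! a . ( e ) + f
a * ! a . ( t ) + f
a * ! a . ( f ) + f
a * ! a . ( p ) + f
a * ! a . ( a ) + f
a * ! a . ( a ) + p
a * ! a . ( a ) + a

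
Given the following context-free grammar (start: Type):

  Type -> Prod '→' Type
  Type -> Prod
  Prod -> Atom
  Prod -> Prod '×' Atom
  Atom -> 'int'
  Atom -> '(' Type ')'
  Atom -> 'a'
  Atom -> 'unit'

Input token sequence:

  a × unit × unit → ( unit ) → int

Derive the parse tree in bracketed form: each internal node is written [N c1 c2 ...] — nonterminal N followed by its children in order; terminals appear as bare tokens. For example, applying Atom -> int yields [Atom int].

Type
Prod → Type
Prod × Atom → Type
Prod × Atom × Atom → Type
Atom × Atom × Atom → Type
a × Atom × Atom → Type
a × unit × Atom → Type
a × unit × unit → Type
a × unit × unit → Prod → Type
a × unit × unit → Atom → Type
a × unit × unit → ( Type ) → Type
a × unit × unit → ( Prod ) → Type
a × unit × unit → ( Atom ) → Type
a × unit × unit → ( unit ) → Type
a × unit × unit → ( unit ) → Prod
a × unit × unit → ( unit ) → Atom
a × unit × unit → ( unit ) → int

[Type [Prod [Prod [Prod [Atom a]] × [Atom unit]] × [Atom unit]] → [Type [Prod [Atom ( [Type [Prod [Atom unit]]] )]] → [Type [Prod [Atom int]]]]]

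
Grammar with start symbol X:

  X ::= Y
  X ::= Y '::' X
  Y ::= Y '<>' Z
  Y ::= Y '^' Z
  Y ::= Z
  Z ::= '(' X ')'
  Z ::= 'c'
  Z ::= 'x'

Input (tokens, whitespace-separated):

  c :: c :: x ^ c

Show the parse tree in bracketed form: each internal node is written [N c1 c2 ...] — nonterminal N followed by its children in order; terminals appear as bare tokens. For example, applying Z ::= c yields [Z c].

X
Y :: X
Z :: X
c :: X
c :: Y :: X
c :: Z :: X
c :: c :: X
c :: c :: Y
c :: c :: Y ^ Z
c :: c :: Z ^ Z
c :: c :: x ^ Z
c :: c :: x ^ c

[X [Y [Z c]] :: [X [Y [Z c]] :: [X [Y [Y [Z x]] ^ [Z c]]]]]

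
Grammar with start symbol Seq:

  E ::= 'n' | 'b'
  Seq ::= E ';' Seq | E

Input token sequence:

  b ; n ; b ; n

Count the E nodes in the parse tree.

[Seq [E b] ; [Seq [E n] ; [Seq [E b] ; [Seq [E n]]]]]

4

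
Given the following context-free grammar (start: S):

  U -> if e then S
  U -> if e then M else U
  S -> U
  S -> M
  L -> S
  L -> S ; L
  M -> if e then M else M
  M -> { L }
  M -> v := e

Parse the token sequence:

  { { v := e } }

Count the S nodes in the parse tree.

[S [M { [L [S [M { [L [S [M v := e]]] }]]] }]]

3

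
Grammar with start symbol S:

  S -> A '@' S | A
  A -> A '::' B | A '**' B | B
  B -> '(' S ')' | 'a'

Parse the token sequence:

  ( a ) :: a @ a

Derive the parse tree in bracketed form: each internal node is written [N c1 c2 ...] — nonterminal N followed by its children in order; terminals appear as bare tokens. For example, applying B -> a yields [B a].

S
A @ S
A :: B @ S
B :: B @ S
( S ) :: B @ S
( A ) :: B @ S
( B ) :: B @ S
( a ) :: B @ S
( a ) :: a @ S
( a ) :: a @ A
( a ) :: a @ B
( a ) :: a @ a

[S [A [A [B ( [S [A [B a]]] )]] :: [B a]] @ [S [A [B a]]]]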